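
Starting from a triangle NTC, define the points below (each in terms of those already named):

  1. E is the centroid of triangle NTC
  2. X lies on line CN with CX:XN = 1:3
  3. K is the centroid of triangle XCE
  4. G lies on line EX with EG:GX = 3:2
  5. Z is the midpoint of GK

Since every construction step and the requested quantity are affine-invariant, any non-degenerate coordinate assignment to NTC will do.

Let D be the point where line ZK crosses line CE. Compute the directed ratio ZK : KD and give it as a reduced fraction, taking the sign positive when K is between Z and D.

Work in coordinates with N = (0, 0), T = (1, 0), C = (0, 1).
1. E is the centroid of triangle NTC ⇒ E = (1/3, 1/3)
2. X lies on line CN with CX:XN = 1:3 ⇒ X = (0, 3/4)
3. K is the centroid of triangle XCE ⇒ K = (1/9, 25/36)
4. G lies on line EX with EG:GX = 3:2 ⇒ G = (2/15, 7/12)
5. Z is the midpoint of GK ⇒ Z = (11/90, 23/36)
line ZK meets CE at D = (1/12, 5/6)
K = Z + t·(D−Z) with t = 2/7, so ZK:KD = 2/7:5/7

ZK:KD = 2/5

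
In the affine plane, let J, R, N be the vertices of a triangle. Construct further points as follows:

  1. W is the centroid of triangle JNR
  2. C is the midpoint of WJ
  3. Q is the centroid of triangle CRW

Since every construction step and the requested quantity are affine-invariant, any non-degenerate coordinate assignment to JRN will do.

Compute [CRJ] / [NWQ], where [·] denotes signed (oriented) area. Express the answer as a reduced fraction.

Choose coordinates J = (0, 0), R = (1, 0), N = (0, 1).
1. W is the centroid of triangle JNR ⇒ W = (1/3, 1/3)
2. C is the midpoint of WJ ⇒ C = (1/6, 1/6)
3. Q is the centroid of triangle CRW ⇒ Q = (1/2, 1/6)
2·[CRJ] = -1/6, 2·[NWQ] = 1/18
[CRJ]:[NWQ] = -1/6:1/18 = -3

[CRJ]:[NWQ] = -3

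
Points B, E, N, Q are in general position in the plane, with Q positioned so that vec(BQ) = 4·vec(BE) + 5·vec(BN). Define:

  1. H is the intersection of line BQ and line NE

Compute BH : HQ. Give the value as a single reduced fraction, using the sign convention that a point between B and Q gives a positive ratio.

BH:HQ = 1/8

Choose coordinates B = (0, 0), E = (1, 0), N = (0, 1), Q = (4, 5).
1. H is the intersection of line BQ and line NE ⇒ H = (4/9, 5/9)
H = B + t·(Q−B) with t = 1/9, so BH:HQ = t:(1−t) = 1/9:8/9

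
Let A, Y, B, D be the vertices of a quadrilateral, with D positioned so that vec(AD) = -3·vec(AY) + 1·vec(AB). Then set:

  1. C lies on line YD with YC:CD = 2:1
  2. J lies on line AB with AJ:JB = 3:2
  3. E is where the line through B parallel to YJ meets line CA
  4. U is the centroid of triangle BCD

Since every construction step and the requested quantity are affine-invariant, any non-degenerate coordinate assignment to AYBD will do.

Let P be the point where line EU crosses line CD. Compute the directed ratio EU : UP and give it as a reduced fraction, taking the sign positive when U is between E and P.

EU:UP = -5

Choose coordinates A = (0, 0), Y = (1, 0), B = (0, 1), D = (-3, 1).
1. C lies on line YD with YC:CD = 2:1 ⇒ C = (-5/3, 2/3)
2. J lies on line AB with AJ:JB = 3:2 ⇒ J = (0, 3/5)
3. E is where the line through B parallel to YJ meets line CA ⇒ E = (5, -2)
4. U is the centroid of triangle BCD ⇒ U = (-14/9, 8/9)
line EU meets CD at P = (-11/45, 14/45)
U = E + t·(P−E) with t = 5/4, so EU:UP = 5/4:-1/4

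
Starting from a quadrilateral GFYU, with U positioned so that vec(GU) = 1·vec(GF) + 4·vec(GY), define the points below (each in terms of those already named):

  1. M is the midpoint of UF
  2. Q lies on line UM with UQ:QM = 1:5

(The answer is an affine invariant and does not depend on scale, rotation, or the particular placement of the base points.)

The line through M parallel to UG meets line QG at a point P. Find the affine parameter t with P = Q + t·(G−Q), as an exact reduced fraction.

t = -5

Choose coordinates G = (0, 0), F = (1, 0), Y = (0, 1), U = (1, 4).
1. M is the midpoint of UF ⇒ M = (1, 2)
2. Q lies on line UM with UQ:QM = 1:5 ⇒ Q = (1, 11/3)
through M parallel to UG: direction (-1, -4); meets QG at P = (6, 22)
P = Q + t·(G−Q) with t = -5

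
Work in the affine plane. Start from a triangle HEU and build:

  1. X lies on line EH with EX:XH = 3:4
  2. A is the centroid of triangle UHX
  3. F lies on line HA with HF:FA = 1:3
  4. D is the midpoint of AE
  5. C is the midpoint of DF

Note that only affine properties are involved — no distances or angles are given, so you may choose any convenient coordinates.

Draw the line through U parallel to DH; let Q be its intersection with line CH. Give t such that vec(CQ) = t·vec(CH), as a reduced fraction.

Assign H = (0, 0), E = (1, 0), U = (0, 1) — the answer is frame-independent, so this choice is without loss of generality.
1. X lies on line EH with EX:XH = 3:4 ⇒ X = (4/7, 0)
2. A is the centroid of triangle UHX ⇒ A = (4/21, 1/3)
3. F lies on line HA with HF:FA = 1:3 ⇒ F = (1/21, 1/12)
4. D is the midpoint of AE ⇒ D = (25/42, 1/6)
5. C is the midpoint of DF ⇒ C = (9/28, 1/8)
through U parallel to DH: direction (-25/42, -1/6); meets CH at Q = (450/49, 25/7)
Q = C + t·(H−C) with t = -193/7

t = -193/7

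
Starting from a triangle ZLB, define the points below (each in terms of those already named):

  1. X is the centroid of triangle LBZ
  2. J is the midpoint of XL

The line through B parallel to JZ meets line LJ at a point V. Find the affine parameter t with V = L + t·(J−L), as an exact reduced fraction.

Work in coordinates with Z = (0, 0), L = (1, 0), B = (0, 1).
1. X is the centroid of triangle LBZ ⇒ X = (1/3, 1/3)
2. J is the midpoint of XL ⇒ J = (2/3, 1/6)
through B parallel to JZ: direction (-2/3, -1/6); meets LJ at V = (-2/3, 5/6)
V = L + t·(J−L) with t = 5

t = 5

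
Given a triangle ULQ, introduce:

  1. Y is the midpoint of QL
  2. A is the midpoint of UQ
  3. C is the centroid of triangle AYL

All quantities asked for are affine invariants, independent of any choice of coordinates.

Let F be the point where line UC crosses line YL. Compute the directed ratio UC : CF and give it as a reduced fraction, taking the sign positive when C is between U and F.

Choose coordinates U = (0, 0), L = (1, 0), Q = (0, 1).
1. Y is the midpoint of QL ⇒ Y = (1/2, 1/2)
2. A is the midpoint of UQ ⇒ A = (0, 1/2)
3. C is the centroid of triangle AYL ⇒ C = (1/2, 1/3)
line UC meets YL at F = (3/5, 2/5)
C = U + t·(F−U) with t = 5/6, so UC:CF = 5/6:1/6

UC:CF = 5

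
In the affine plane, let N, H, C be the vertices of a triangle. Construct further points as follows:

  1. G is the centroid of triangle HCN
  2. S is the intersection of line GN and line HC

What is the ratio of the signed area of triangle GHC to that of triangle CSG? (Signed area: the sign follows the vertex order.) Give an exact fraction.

[GHC]:[CSG] = -2

Work in coordinates with N = (0, 0), H = (1, 0), C = (0, 1).
1. G is the centroid of triangle HCN ⇒ G = (1/3, 1/3)
2. S is the intersection of line GN and line HC ⇒ S = (1/2, 1/2)
2·[GHC] = 1/3, 2·[CSG] = -1/6
[GHC]:[CSG] = 1/3:-1/6 = -2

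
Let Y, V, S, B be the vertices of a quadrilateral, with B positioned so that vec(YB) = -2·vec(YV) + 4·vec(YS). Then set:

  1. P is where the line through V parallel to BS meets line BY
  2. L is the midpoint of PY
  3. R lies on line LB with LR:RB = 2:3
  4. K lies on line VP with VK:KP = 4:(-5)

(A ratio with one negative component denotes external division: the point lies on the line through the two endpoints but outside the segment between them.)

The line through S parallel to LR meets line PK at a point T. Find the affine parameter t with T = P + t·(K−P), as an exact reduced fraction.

t = 1/10

Choose coordinates Y = (0, 0), V = (1, 0), S = (0, 1), B = (-2, 4).
1. P is where the line through V parallel to BS meets line BY ⇒ P = (-3, 6)
2. L is the midpoint of PY ⇒ L = (-3/2, 3)
3. R lies on line LB with LR:RB = 2:3 ⇒ R = (-17/10, 17/5)
4. K lies on line VP with VK:KP = 4:(-5) ⇒ K = (17, -24)
through S parallel to LR: direction (-1/5, 2/5); meets PK at T = (-1, 3)
T = P + t·(K−P) with t = 1/10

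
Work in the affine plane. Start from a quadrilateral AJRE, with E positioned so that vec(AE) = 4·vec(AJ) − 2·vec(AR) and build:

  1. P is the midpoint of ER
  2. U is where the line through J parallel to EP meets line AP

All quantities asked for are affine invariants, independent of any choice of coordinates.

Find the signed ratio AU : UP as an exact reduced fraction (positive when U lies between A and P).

AU:UP = 3

Work in coordinates with A = (0, 0), J = (1, 0), R = (0, 1), E = (4, -2).
1. P is the midpoint of ER ⇒ P = (2, -1/2)
2. U is where the line through J parallel to EP meets line AP ⇒ U = (3/2, -3/8)
U = A + t·(P−A) with t = 3/4, so AU:UP = t:(1−t) = 3/4:1/4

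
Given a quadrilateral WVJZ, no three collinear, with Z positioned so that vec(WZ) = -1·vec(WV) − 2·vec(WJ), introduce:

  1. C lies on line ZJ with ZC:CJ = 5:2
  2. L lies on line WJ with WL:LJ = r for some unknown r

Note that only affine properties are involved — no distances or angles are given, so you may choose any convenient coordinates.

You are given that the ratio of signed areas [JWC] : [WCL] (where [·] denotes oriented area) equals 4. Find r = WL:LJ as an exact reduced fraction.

r = 1/3

Choose coordinates W = (0, 0), V = (1, 0), J = (0, 1), Z = (-1, -2).
1. C lies on line ZJ with ZC:CJ = 5:2 ⇒ C = (-2/7, 1/7)
2. With WL:LJ = r, write λ = r/(r+1) so L = W + λ·(J−W); L is affine-linear in λ
Every point depending on L is an affine combination of L and λ-independent points, so each such coordinate is linear in λ; the λ² term in each signed area is a multiple of (J−W)×(J−W) = 0, so 2·[JWC] and 2·[WCL] are each linear in λ. Evaluating at λ=0 and λ=1:
  2·[JWC] = -2/7,   2·[WCL] = -2/7·λ
So [JWC]:[WCL] = (-2/7) / (-2/7·λ). Setting this equal to 4:
  -2/7 = 4·(-2/7·λ)  ⇒  λ = 1/4
Then r = λ/(1−λ) = (1/4)/(3/4) = 1/3. Check: with r = 1/3, L = (0, 1/4) and [JWC]:[WCL] = 4 as required.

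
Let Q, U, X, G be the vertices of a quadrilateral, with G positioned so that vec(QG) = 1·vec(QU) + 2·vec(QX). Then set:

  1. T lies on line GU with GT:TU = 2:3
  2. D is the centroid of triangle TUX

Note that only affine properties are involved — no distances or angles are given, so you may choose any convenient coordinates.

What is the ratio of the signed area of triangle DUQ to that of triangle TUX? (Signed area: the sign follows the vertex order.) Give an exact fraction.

[DUQ]:[TUX] = 11/18

Work in coordinates with Q = (0, 0), U = (1, 0), X = (0, 1), G = (1, 2).
1. T lies on line GU with GT:TU = 2:3 ⇒ T = (1, 6/5)
2. D is the centroid of triangle TUX ⇒ D = (2/3, 11/15)
2·[DUQ] = -11/15, 2·[TUX] = -6/5
[DUQ]:[TUX] = -11/15:-6/5 = 11/18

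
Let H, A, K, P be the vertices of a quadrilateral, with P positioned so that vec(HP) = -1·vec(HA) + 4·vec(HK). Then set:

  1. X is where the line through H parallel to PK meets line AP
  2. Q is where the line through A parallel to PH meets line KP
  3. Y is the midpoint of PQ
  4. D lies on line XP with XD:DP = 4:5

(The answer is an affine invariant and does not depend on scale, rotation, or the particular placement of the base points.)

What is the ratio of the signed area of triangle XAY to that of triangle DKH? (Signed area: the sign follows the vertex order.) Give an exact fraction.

Assign H = (0, 0), A = (1, 0), K = (0, 1), P = (-1, 4) — the answer is frame-independent, so this choice is without loss of generality.
1. X is where the line through H parallel to PK meets line AP ⇒ X = (-2, 6)
2. Q is where the line through A parallel to PH meets line KP ⇒ Q = (3, -8)
3. Y is the midpoint of PQ ⇒ Y = (1, -2)
4. D lies on line XP with XD:DP = 4:5 ⇒ D = (-14/9, 46/9)
2·[XAY] = -6, 2·[DKH] = -14/9
[XAY]:[DKH] = -6:-14/9 = 27/7

[XAY]:[DKH] = 27/7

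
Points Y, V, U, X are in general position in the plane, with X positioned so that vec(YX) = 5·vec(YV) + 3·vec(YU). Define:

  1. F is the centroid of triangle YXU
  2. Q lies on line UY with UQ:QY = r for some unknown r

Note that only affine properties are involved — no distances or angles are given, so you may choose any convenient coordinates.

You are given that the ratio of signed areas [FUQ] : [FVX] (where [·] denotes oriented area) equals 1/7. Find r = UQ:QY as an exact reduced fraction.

Assign Y = (0, 0), V = (1, 0), U = (0, 1), X = (5, 3) — the answer is frame-independent, so this choice is without loss of generality.
1. F is the centroid of triangle YXU ⇒ F = (5/3, 4/3)
2. With UQ:QY = r, write λ = r/(r+1) so Q = U + λ·(Y−U); Q is affine-linear in λ
Every point depending on Q is an affine combination of Q and λ-independent points, so each such coordinate is linear in λ; the λ² term in each signed area is a multiple of (Y−U)×(Y−U) = 0, so 2·[FUQ] and 2·[FVX] are each linear in λ. Evaluating at λ=0 and λ=1:
  2·[FUQ] = 5/3·λ,   2·[FVX] = 10/3
So [FUQ]:[FVX] = (5/3·λ) / (10/3). Setting this equal to 1/7:
  5/3·λ = 1/7·(10/3)  ⇒  λ = 2/7
Then r = λ/(1−λ) = (2/7)/(5/7) = 2/5. Check: with r = 2/5, Q = (0, 5/7) and [FUQ]:[FVX] = 1/7 as required.

r = 2/5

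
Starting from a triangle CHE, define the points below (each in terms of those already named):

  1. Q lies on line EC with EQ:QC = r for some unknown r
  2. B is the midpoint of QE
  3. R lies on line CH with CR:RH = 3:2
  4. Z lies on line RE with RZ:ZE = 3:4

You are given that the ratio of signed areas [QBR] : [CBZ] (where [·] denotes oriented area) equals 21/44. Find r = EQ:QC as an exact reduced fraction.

r = 3/4

Work in coordinates with C = (0, 0), H = (1, 0), E = (0, 1).
1. With EQ:QC = r, write λ = r/(r+1) so Q = E + λ·(C−E); Q is affine-linear in λ
2. B is the midpoint of QE ⇒ B is an affine combination of earlier points and hence also affine-linear in λ
3. R lies on line CH with CR:RH = 3:2 ⇒ R = (3/5, 0)
4. Z lies on line RE with RZ:ZE = 3:4 ⇒ Z = (12/35, 3/7)
Every point depending on Q is an affine combination of Q and λ-independent points, so each such coordinate is linear in λ; the λ² term in each signed area is a multiple of (C−E)×(C−E) = 0, so 2·[QBR] and 2·[CBZ] are each linear in λ. Evaluating at λ=0 and λ=1:
  2·[QBR] = -3/10·λ,   2·[CBZ] = 6/35·λ − 12/35
So [QBR]:[CBZ] = (-3/10·λ) / (6/35·λ − 12/35). Setting this equal to 21/44:
  -3/10·λ = 21/44·(6/35·λ − 12/35)  ⇒  λ = 3/7
Then r = λ/(1−λ) = (3/7)/(4/7) = 3/4. Check: with r = 3/4, Q = (0, 4/7) and [QBR]:[CBZ] = 21/44 as required.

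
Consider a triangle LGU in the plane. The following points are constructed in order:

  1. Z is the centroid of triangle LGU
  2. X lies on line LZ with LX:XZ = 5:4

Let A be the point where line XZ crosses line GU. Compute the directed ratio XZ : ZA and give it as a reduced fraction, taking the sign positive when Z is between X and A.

XZ:ZA = 8/9

Assign L = (0, 0), G = (1, 0), U = (0, 1) — the answer is frame-independent, so this choice is without loss of generality.
1. Z is the centroid of triangle LGU ⇒ Z = (1/3, 1/3)
2. X lies on line LZ with LX:XZ = 5:4 ⇒ X = (5/27, 5/27)
line XZ meets GU at A = (1/2, 1/2)
Z = X + t·(A−X) with t = 8/17, so XZ:ZA = 8/17:9/17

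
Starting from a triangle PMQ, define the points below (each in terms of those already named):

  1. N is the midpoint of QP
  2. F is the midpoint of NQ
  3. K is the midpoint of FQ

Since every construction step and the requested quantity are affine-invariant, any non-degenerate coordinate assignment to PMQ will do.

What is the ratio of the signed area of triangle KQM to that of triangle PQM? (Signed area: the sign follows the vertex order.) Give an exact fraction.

[KQM]:[PQM] = 1/8

Set P = (0, 0), M = (1, 0), Q = (0, 1); any affine frame gives the same invariant.
1. N is the midpoint of QP ⇒ N = (0, 1/2)
2. F is the midpoint of NQ ⇒ F = (0, 3/4)
3. K is the midpoint of FQ ⇒ K = (0, 7/8)
2·[KQM] = -1/8, 2·[PQM] = -1
[KQM]:[PQM] = -1/8:-1 = 1/8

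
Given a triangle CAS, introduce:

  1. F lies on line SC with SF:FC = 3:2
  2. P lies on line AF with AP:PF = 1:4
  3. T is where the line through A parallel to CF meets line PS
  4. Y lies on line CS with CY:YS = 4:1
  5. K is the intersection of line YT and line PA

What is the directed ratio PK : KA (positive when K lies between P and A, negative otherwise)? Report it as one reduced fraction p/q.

Work in coordinates with C = (0, 0), A = (1, 0), S = (0, 1).
1. F lies on line SC with SF:FC = 3:2 ⇒ F = (0, 2/5)
2. P lies on line AF with AP:PF = 1:4 ⇒ P = (4/5, 2/25)
3. T is where the line through A parallel to CF meets line PS ⇒ T = (1, -3/20)
4. Y lies on line CS with CY:YS = 4:1 ⇒ Y = (0, 4/5)
5. K is the intersection of line YT and line PA ⇒ K = (8/11, 6/55)
K = P + t·(A−P) with t = -4/11, so PK:KA = t:(1−t) = -4/11:15/11

PK:KA = -4/15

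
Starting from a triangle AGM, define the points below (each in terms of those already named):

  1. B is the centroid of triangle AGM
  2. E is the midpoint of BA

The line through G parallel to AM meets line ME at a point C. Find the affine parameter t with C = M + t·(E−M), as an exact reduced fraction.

Set A = (0, 0), G = (1, 0), M = (0, 1); any affine frame gives the same invariant.
1. B is the centroid of triangle AGM ⇒ B = (1/3, 1/3)
2. E is the midpoint of BA ⇒ E = (1/6, 1/6)
through G parallel to AM: direction (0, 1); meets ME at C = (1, -4)
C = M + t·(E−M) with t = 6

t = 6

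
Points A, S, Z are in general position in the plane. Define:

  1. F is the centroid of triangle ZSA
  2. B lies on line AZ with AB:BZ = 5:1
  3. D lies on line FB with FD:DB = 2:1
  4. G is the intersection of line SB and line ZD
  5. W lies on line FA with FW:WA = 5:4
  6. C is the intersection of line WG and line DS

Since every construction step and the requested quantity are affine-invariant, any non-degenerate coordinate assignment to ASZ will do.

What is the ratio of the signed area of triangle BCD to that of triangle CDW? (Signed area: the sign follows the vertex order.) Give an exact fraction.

[BCD]:[CDW] = -9/53

Assign A = (0, 0), S = (1, 0), Z = (0, 1) — the answer is frame-independent, so this choice is without loss of generality.
1. F is the centroid of triangle ZSA ⇒ F = (1/3, 1/3)
2. B lies on line AZ with AB:BZ = 5:1 ⇒ B = (0, 5/6)
3. D lies on line FB with FD:DB = 2:1 ⇒ D = (1/9, 2/3)
4. G is the intersection of line SB and line ZD ⇒ G = (1/13, 10/13)
5. W lies on line FA with FW:WA = 5:4 ⇒ W = (4/27, 4/27)
6. C is the intersection of line WG and line DS ⇒ C = (69/797, 546/797)
2·[BCD] = 44/21519, 2·[CDW] = -2332/193671
[BCD]:[CDW] = 44/21519:-2332/193671 = -9/53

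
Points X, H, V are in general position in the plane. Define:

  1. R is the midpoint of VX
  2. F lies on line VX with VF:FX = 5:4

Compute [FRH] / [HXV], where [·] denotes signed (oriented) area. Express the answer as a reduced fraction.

[FRH]:[HXV] = 1/18

Assign X = (0, 0), H = (1, 0), V = (0, 1) — the answer is frame-independent, so this choice is without loss of generality.
1. R is the midpoint of VX ⇒ R = (0, 1/2)
2. F lies on line VX with VF:FX = 5:4 ⇒ F = (0, 4/9)
2·[FRH] = -1/18, 2·[HXV] = -1
[FRH]:[HXV] = -1/18:-1 = 1/18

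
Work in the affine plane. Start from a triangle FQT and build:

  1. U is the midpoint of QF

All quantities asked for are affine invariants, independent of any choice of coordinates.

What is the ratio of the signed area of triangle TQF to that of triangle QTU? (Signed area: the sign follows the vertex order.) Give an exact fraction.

Assign F = (0, 0), Q = (1, 0), T = (0, 1) — the answer is frame-independent, so this choice is without loss of generality.
1. U is the midpoint of QF ⇒ U = (1/2, 0)
2·[TQF] = -1, 2·[QTU] = 1/2
[TQF]:[QTU] = -1:1/2 = -2

[TQF]:[QTU] = -2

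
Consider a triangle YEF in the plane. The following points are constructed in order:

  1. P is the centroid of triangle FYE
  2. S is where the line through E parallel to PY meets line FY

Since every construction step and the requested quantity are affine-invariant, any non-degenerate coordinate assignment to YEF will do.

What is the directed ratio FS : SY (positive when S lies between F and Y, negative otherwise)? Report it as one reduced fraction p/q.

Work in coordinates with Y = (0, 0), E = (1, 0), F = (0, 1).
1. P is the centroid of triangle FYE ⇒ P = (1/3, 1/3)
2. S is where the line through E parallel to PY meets line FY ⇒ S = (0, -1)
S = F + t·(Y−F) with t = 2, so FS:SY = t:(1−t) = 2:-1

FS:SY = -2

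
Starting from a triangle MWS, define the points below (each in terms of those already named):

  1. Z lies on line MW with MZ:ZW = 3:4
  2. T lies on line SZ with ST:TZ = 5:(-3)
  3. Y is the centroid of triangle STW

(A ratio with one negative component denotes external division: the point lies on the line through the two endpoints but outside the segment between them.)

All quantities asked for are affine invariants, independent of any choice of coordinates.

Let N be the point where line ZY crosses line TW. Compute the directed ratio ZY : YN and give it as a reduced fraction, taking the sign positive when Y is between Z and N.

Work in coordinates with M = (0, 0), W = (1, 0), S = (0, 1).
1. Z lies on line MW with MZ:ZW = 3:4 ⇒ Z = (3/7, 0)
2. T lies on line SZ with ST:TZ = 5:(-3) ⇒ T = (15/14, -3/2)
3. Y is the centroid of triangle STW ⇒ Y = (29/42, -1/6)
line ZY meets TW at N = (57/56, -3/8)
Y = Z + t·(N−Z) with t = 4/9, so ZY:YN = 4/9:5/9

ZY:YN = 4/5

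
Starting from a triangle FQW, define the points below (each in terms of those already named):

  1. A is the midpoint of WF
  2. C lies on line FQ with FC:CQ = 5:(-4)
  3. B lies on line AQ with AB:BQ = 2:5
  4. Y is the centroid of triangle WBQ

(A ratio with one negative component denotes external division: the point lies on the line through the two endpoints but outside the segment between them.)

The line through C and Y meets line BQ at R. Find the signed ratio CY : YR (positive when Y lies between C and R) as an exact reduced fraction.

Set F = (0, 0), Q = (1, 0), W = (0, 1); any affine frame gives the same invariant.
1. A is the midpoint of WF ⇒ A = (0, 1/2)
2. C lies on line FQ with FC:CQ = 5:(-4) ⇒ C = (5, 0)
3. B lies on line AQ with AB:BQ = 2:5 ⇒ B = (2/7, 5/14)
4. Y is the centroid of triangle WBQ ⇒ Y = (3/7, 19/42)
line CY meets BQ at R = (1/77, 38/77)
Y = C + t·(R−C) with t = 11/12, so CY:YR = 11/12:1/12

CY:YR = 11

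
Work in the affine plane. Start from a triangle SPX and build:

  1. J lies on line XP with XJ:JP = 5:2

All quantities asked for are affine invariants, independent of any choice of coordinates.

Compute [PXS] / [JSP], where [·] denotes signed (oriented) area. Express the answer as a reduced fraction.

Assign S = (0, 0), P = (1, 0), X = (0, 1) — the answer is frame-independent, so this choice is without loss of generality.
1. J lies on line XP with XJ:JP = 5:2 ⇒ J = (5/7, 2/7)
2·[PXS] = 1, 2·[JSP] = 2/7
[PXS]:[JSP] = 1:2/7 = 7/2

[PXS]:[JSP] = 7/2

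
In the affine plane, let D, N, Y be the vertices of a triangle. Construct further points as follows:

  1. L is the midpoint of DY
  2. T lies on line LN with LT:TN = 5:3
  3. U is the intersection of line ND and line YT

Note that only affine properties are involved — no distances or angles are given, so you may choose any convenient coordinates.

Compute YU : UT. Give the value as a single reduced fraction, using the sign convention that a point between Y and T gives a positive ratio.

Work in coordinates with D = (0, 0), N = (1, 0), Y = (0, 1).
1. L is the midpoint of DY ⇒ L = (0, 1/2)
2. T lies on line LN with LT:TN = 5:3 ⇒ T = (5/8, 3/16)
3. U is the intersection of line ND and line YT ⇒ U = (10/13, 0)
U = Y + t·(T−Y) with t = 16/13, so YU:UT = t:(1−t) = 16/13:-3/13

YU:UT = -16/3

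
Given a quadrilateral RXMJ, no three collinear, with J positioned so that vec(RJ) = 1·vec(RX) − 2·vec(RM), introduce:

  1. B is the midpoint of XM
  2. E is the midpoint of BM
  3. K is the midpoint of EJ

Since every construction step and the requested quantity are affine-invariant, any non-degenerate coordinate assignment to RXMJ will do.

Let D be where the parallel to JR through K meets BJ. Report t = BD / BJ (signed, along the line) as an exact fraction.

Choose coordinates R = (0, 0), X = (1, 0), M = (0, 1), J = (1, -2).
1. B is the midpoint of XM ⇒ B = (1/2, 1/2)
2. E is the midpoint of BM ⇒ E = (1/4, 3/4)
3. K is the midpoint of EJ ⇒ K = (5/8, -5/8)
through K parallel to JR: direction (-1, 2); meets BJ at D = (19/24, -23/24)
D = B + t·(J−B) with t = 7/12

t = 7/12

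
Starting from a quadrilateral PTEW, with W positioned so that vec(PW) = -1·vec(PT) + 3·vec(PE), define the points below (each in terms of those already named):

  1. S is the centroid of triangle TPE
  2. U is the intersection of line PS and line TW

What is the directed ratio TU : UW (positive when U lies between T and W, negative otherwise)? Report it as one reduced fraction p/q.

TU:UW = 1/4

Choose coordinates P = (0, 0), T = (1, 0), E = (0, 1), W = (-1, 3).
1. S is the centroid of triangle TPE ⇒ S = (1/3, 1/3)
2. U is the intersection of line PS and line TW ⇒ U = (3/5, 3/5)
U = T + t·(W−T) with t = 1/5, so TU:UW = t:(1−t) = 1/5:4/5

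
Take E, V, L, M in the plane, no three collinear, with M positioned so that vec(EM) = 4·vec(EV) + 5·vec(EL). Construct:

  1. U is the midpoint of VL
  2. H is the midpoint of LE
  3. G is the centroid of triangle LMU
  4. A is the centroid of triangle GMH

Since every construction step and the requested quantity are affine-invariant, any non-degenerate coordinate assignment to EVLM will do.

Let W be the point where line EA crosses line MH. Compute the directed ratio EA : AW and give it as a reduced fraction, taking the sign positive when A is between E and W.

Work in coordinates with E = (0, 0), V = (1, 0), L = (0, 1), M = (4, 5).
1. U is the midpoint of VL ⇒ U = (1/2, 1/2)
2. H is the midpoint of LE ⇒ H = (0, 1/2)
3. G is the centroid of triangle LMU ⇒ G = (3/2, 13/6)
4. A is the centroid of triangle GMH ⇒ A = (11/6, 23/9)
line EA meets MH at W = (132/71, 184/71)
A = E + t·(W−E) with t = 71/72, so EA:AW = 71/72:1/72

EA:AW = 71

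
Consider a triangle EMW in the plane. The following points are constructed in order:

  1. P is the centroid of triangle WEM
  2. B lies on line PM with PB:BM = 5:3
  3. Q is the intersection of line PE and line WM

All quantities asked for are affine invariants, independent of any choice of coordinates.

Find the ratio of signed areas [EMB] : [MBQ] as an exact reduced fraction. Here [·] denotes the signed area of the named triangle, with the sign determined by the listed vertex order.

[EMB]:[MBQ] = -2

Choose coordinates E = (0, 0), M = (1, 0), W = (0, 1).
1. P is the centroid of triangle WEM ⇒ P = (1/3, 1/3)
2. B lies on line PM with PB:BM = 5:3 ⇒ B = (3/4, 1/8)
3. Q is the intersection of line PE and line WM ⇒ Q = (1/2, 1/2)
2·[EMB] = 1/8, 2·[MBQ] = -1/16
[EMB]:[MBQ] = 1/8:-1/16 = -2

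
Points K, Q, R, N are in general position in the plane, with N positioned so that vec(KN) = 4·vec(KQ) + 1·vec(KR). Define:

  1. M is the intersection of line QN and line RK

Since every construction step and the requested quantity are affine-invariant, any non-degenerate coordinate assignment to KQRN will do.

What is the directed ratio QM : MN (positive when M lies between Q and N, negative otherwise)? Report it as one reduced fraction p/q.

QM:MN = -1/4

Set K = (0, 0), Q = (1, 0), R = (0, 1), N = (4, 1); any affine frame gives the same invariant.
1. M is the intersection of line QN and line RK ⇒ M = (0, -1/3)
M = Q + t·(N−Q) with t = -1/3, so QM:MN = t:(1−t) = -1/3:4/3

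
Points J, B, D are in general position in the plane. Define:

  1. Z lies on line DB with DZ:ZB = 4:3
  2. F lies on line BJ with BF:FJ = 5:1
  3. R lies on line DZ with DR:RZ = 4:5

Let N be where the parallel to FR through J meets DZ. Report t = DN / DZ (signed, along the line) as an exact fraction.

t = 11/60

Choose coordinates J = (0, 0), B = (1, 0), D = (0, 1).
1. Z lies on line DB with DZ:ZB = 4:3 ⇒ Z = (4/7, 3/7)
2. F lies on line BJ with BF:FJ = 5:1 ⇒ F = (1/6, 0)
3. R lies on line DZ with DR:RZ = 4:5 ⇒ R = (16/63, 47/63)
through J parallel to FR: direction (11/126, 47/63); meets DZ at N = (11/105, 94/105)
N = D + t·(Z−D) with t = 11/60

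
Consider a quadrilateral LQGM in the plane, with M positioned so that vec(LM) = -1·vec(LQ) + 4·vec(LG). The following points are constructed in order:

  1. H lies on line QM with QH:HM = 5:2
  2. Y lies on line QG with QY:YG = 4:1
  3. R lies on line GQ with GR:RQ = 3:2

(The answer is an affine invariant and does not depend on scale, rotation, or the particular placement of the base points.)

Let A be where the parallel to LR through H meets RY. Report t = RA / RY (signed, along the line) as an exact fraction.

Assign L = (0, 0), Q = (1, 0), G = (0, 1), M = (-1, 4) — the answer is frame-independent, so this choice is without loss of generality.
1. H lies on line QM with QH:HM = 5:2 ⇒ H = (-3/7, 20/7)
2. Y lies on line QG with QY:YG = 4:1 ⇒ Y = (1/5, 4/5)
3. R lies on line GQ with GR:RQ = 3:2 ⇒ R = (3/5, 2/5)
through H parallel to LR: direction (3/5, 2/5); meets RY at A = (-9/7, 16/7)
A = R + t·(Y−R) with t = 33/7

t = 33/7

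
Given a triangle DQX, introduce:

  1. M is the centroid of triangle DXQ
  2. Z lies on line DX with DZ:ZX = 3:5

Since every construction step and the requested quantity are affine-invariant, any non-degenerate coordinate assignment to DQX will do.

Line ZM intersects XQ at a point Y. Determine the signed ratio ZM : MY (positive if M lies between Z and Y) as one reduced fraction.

ZM:MY = 7/8

Work in coordinates with D = (0, 0), Q = (1, 0), X = (0, 1).
1. M is the centroid of triangle DXQ ⇒ M = (1/3, 1/3)
2. Z lies on line DX with DZ:ZX = 3:5 ⇒ Z = (0, 3/8)
line ZM meets XQ at Y = (5/7, 2/7)
M = Z + t·(Y−Z) with t = 7/15, so ZM:MY = 7/15:8/15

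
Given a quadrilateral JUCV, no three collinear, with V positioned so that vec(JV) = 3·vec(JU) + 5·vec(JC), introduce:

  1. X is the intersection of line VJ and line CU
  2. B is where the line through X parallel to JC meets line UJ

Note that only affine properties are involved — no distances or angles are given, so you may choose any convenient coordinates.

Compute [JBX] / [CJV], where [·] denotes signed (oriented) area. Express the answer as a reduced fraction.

[JBX]:[CJV] = 5/64

Set J = (0, 0), U = (1, 0), C = (0, 1), V = (3, 5); any affine frame gives the same invariant.
1. X is the intersection of line VJ and line CU ⇒ X = (3/8, 5/8)
2. B is where the line through X parallel to JC meets line UJ ⇒ B = (3/8, 0)
2·[JBX] = 15/64, 2·[CJV] = 3
[JBX]:[CJV] = 15/64:3 = 5/64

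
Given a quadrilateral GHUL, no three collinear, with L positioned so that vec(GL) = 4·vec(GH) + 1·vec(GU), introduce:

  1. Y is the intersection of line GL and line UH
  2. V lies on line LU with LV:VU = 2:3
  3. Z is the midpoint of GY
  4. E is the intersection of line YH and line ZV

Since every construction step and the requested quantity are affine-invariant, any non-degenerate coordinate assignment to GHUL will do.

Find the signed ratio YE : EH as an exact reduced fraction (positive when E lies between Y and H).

Set G = (0, 0), H = (1, 0), U = (0, 1), L = (4, 1); any affine frame gives the same invariant.
1. Y is the intersection of line GL and line UH ⇒ Y = (4/5, 1/5)
2. V lies on line LU with LV:VU = 2:3 ⇒ V = (12/5, 1)
3. Z is the midpoint of GY ⇒ Z = (2/5, 1/10)
4. E is the intersection of line YH and line ZV ⇒ E = (108/145, 37/145)
E = Y + t·(H−Y) with t = -8/29, so YE:EH = t:(1−t) = -8/29:37/29

YE:EH = -8/37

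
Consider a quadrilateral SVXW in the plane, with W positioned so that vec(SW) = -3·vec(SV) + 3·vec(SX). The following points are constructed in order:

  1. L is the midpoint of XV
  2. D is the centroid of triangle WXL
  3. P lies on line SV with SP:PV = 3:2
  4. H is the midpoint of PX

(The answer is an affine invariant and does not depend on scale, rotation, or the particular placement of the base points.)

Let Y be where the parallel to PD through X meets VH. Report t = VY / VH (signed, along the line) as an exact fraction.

Choose coordinates S = (0, 0), V = (1, 0), X = (0, 1), W = (-3, 3).
1. L is the midpoint of XV ⇒ L = (1/2, 1/2)
2. D is the centroid of triangle WXL ⇒ D = (-5/6, 3/2)
3. P lies on line SV with SP:PV = 3:2 ⇒ P = (3/5, 0)
4. H is the midpoint of PX ⇒ H = (3/10, 1/2)
through X parallel to PD: direction (-43/30, 3/2); meets VH at Y = (43/50, 1/10)
Y = V + t·(H−V) with t = 1/5

t = 1/5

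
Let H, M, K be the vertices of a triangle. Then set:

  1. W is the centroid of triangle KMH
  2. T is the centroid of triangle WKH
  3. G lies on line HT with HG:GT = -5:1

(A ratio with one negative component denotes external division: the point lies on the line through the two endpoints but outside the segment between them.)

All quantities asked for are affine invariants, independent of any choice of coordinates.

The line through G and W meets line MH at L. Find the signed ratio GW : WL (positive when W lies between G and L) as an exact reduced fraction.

GW:WL = 2/3

Set H = (0, 0), M = (1, 0), K = (0, 1); any affine frame gives the same invariant.
1. W is the centroid of triangle KMH ⇒ W = (1/3, 1/3)
2. T is the centroid of triangle WKH ⇒ T = (1/9, 4/9)
3. G lies on line HT with HG:GT = -5:1 ⇒ G = (5/36, 5/9)
line GW meets MH at L = (5/8, 0)
W = G + t·(L−G) with t = 2/5, so GW:WL = 2/5:3/5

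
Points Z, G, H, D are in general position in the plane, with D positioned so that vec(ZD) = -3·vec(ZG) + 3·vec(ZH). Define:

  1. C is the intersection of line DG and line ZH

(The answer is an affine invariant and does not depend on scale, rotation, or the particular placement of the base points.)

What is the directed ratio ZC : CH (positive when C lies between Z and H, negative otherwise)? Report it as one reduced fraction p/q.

Work in coordinates with Z = (0, 0), G = (1, 0), H = (0, 1), D = (-3, 3).
1. C is the intersection of line DG and line ZH ⇒ C = (0, 3/4)
C = Z + t·(H−Z) with t = 3/4, so ZC:CH = t:(1−t) = 3/4:1/4

ZC:CH = 3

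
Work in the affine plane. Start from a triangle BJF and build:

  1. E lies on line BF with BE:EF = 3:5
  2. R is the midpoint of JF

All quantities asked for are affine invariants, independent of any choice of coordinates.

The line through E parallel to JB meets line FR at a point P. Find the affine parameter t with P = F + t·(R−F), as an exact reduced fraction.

t = 5/4

Work in coordinates with B = (0, 0), J = (1, 0), F = (0, 1).
1. E lies on line BF with BE:EF = 3:5 ⇒ E = (0, 3/8)
2. R is the midpoint of JF ⇒ R = (1/2, 1/2)
through E parallel to JB: direction (-1, 0); meets FR at P = (5/8, 3/8)
P = F + t·(R−F) with t = 5/4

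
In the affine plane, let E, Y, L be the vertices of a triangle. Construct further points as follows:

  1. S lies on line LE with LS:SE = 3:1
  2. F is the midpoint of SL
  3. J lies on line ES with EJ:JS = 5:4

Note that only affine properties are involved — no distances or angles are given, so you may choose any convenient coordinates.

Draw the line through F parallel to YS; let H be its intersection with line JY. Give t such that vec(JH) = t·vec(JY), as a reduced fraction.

Work in coordinates with E = (0, 0), Y = (1, 0), L = (0, 1).
1. S lies on line LE with LS:SE = 3:1 ⇒ S = (0, 1/4)
2. F is the midpoint of SL ⇒ F = (0, 5/8)
3. J lies on line ES with EJ:JS = 5:4 ⇒ J = (0, 5/36)
through F parallel to YS: direction (-1, 1/4); meets JY at H = (35/8, -15/32)
H = J + t·(Y−J) with t = 35/8

t = 35/8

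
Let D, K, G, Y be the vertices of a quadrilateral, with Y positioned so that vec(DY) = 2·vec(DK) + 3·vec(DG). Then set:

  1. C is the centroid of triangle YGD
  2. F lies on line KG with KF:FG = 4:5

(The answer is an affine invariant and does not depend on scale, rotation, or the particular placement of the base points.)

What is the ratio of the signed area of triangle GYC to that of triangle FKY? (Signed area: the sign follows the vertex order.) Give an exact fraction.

Assign D = (0, 0), K = (1, 0), G = (0, 1), Y = (2, 3) — the answer is frame-independent, so this choice is without loss of generality.
1. C is the centroid of triangle YGD ⇒ C = (2/3, 4/3)
2. F lies on line KG with KF:FG = 4:5 ⇒ F = (5/9, 4/9)
2·[GYC] = -2/3, 2·[FKY] = 16/9
[GYC]:[FKY] = -2/3:16/9 = -3/8

[GYC]:[FKY] = -3/8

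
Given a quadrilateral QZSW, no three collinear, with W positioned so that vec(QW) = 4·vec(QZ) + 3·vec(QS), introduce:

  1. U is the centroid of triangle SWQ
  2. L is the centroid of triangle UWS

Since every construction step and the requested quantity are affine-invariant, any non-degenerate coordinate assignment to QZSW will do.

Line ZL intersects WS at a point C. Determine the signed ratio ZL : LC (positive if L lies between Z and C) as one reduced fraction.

ZL:LC = 25/2

Set Q = (0, 0), Z = (1, 0), S = (0, 1), W = (4, 3); any affine frame gives the same invariant.
1. U is the centroid of triangle SWQ ⇒ U = (4/3, 4/3)
2. L is the centroid of triangle UWS ⇒ L = (16/9, 16/9)
line ZL meets WS at C = (46/25, 48/25)
L = Z + t·(C−Z) with t = 25/27, so ZL:LC = 25/27:2/27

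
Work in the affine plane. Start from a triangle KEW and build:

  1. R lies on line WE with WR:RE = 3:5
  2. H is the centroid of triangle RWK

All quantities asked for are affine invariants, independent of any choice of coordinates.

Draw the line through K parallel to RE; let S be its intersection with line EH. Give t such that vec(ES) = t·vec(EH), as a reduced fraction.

Set K = (0, 0), E = (1, 0), W = (0, 1); any affine frame gives the same invariant.
1. R lies on line WE with WR:RE = 3:5 ⇒ R = (3/8, 5/8)
2. H is the centroid of triangle RWK ⇒ H = (1/8, 13/24)
through K parallel to RE: direction (5/8, -5/8); meets EH at S = (-13/8, 13/8)
S = E + t·(H−E) with t = 3

t = 3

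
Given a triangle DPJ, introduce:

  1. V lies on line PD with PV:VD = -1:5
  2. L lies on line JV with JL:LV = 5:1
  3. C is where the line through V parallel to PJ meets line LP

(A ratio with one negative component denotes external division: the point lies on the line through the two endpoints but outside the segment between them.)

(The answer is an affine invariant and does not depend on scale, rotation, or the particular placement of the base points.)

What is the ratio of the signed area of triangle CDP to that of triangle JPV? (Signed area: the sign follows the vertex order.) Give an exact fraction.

Work in coordinates with D = (0, 0), P = (1, 0), J = (0, 1).
1. V lies on line PD with PV:VD = -1:5 ⇒ V = (5/4, 0)
2. L lies on line JV with JL:LV = 5:1 ⇒ L = (25/24, 1/6)
3. C is where the line through V parallel to PJ meets line LP ⇒ C = (21/20, 1/5)
2·[CDP] = 1/5, 2·[JPV] = 1/4
[CDP]:[JPV] = 1/5:1/4 = 4/5

[CDP]:[JPV] = 4/5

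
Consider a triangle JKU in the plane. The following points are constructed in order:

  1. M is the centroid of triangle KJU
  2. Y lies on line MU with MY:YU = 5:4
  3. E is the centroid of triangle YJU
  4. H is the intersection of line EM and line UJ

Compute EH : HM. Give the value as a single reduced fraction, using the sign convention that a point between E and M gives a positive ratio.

EH:HM = -4/27

Assign J = (0, 0), K = (1, 0), U = (0, 1) — the answer is frame-independent, so this choice is without loss of generality.
1. M is the centroid of triangle KJU ⇒ M = (1/3, 1/3)
2. Y lies on line MU with MY:YU = 5:4 ⇒ Y = (4/27, 19/27)
3. E is the centroid of triangle YJU ⇒ E = (4/81, 46/81)
4. H is the intersection of line EM and line UJ ⇒ H = (0, 14/23)
H = E + t·(M−E) with t = -4/23, so EH:HM = t:(1−t) = -4/23:27/23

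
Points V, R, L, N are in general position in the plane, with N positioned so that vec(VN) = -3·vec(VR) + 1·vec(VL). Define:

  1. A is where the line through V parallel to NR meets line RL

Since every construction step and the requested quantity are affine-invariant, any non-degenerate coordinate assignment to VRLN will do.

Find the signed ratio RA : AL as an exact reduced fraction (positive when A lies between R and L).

Assign V = (0, 0), R = (1, 0), L = (0, 1), N = (-3, 1) — the answer is frame-independent, so this choice is without loss of generality.
1. A is where the line through V parallel to NR meets line RL ⇒ A = (4/3, -1/3)
A = R + t·(L−R) with t = -1/3, so RA:AL = t:(1−t) = -1/3:4/3

RA:AL = -1/4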